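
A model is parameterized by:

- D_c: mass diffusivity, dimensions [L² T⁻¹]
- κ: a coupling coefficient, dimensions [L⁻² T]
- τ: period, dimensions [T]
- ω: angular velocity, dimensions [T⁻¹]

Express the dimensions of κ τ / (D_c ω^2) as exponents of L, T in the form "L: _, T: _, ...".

L: -4, T: 5

Collect each base-dimension exponent across the product:
  L: −(2) + (-2) + (0) − 2·(0) = -4
  T: −(-1) + (1) + (1) − 2·(-1) = 5
So the dimensions are [L⁻⁴ T⁵].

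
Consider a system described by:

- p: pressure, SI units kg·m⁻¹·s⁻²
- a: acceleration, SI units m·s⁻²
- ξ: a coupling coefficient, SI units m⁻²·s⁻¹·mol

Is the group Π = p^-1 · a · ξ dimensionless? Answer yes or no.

Sum the exponent of each base dimension across the product:
  M: −[p]_M + [a]_M + [ξ]_M = −(1) + (0) + (0) = -1
  L: −[p]_L + [a]_L + [ξ]_L = −(-1) + (1) + (-2) = 0
  T: −[p]_T + [a]_T + [ξ]_T = −(-2) + (-2) + (-1) = -1
  N: −[p]_N + [a]_N + [ξ]_N = −(0) + (0) + (1) = 1
Net dimensions [M⁻¹ T⁻¹ N] ≠ [1] — not dimensionless.

no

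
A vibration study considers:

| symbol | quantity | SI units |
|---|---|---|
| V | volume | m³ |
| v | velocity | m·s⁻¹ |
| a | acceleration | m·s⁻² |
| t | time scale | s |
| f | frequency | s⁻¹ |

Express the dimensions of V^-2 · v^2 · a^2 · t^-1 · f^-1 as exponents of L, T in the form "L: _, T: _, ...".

L: -2, T: -6

Collect each base-dimension exponent across the product:
  L: −2·(3) + 2·(1) + 2·(1) − (0) − (0) = -2
  T: −2·(0) + 2·(-1) + 2·(-2) − (1) − (-1) = -6
So the dimensions are [L⁻² T⁻⁶].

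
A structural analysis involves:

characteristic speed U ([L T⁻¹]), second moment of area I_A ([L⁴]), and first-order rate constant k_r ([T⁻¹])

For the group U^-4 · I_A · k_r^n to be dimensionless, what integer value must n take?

4

Balance the T exponent: (-1)·n from k_r, plus −4·(-1) + (0) = 4 from the rest, must sum to zero.
−n + 4 = 0, so n = 4.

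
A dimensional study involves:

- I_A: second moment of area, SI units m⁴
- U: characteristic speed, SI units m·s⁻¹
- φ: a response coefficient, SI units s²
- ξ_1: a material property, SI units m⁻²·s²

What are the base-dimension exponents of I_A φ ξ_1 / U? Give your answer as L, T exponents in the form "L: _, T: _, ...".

Collect each base-dimension exponent across the product:
  L: (4) − (1) + (0) + (-2) = 1
  T: (0) − (-1) + (2) + (2) = 5
So the dimensions are [L T⁵].

L: 1, T: 5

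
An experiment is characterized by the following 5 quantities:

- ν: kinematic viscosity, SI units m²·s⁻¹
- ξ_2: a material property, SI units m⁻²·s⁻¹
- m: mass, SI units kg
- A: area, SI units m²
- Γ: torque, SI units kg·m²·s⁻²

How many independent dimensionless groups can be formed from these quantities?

There are 5 variables and 3 base dimensions (M, L, T).
The dimension matrix has rank 3.
Independent dimensionless groups: 5 − 3 = 2.

2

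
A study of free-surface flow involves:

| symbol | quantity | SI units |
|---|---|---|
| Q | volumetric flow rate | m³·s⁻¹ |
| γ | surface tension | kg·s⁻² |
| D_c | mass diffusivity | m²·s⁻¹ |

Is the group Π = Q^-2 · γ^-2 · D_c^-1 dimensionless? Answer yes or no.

no

Sum the exponent of each base dimension across the product:
  M: −2·[Q]_M − 2·[γ]_M − [D_c]_M = −2·(0) − 2·(1) − (0) = -2
  L: −2·[Q]_L − 2·[γ]_L − [D_c]_L = −2·(3) − 2·(0) − (2) = -8
  T: −2·[Q]_T − 2·[γ]_T − [D_c]_T = −2·(-1) − 2·(-2) − (-1) = 7
Net dimensions [M⁻² L⁻⁸ T⁷] ≠ [1] — not dimensionless.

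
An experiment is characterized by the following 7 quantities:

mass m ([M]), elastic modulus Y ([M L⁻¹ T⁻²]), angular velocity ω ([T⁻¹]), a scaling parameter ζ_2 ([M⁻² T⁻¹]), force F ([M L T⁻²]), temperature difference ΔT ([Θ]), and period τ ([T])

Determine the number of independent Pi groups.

3

There are 7 variables and 4 base dimensions (M, L, T, Θ).
The dimension matrix has rank 4.
Independent dimensionless groups: 7 − 4 = 3.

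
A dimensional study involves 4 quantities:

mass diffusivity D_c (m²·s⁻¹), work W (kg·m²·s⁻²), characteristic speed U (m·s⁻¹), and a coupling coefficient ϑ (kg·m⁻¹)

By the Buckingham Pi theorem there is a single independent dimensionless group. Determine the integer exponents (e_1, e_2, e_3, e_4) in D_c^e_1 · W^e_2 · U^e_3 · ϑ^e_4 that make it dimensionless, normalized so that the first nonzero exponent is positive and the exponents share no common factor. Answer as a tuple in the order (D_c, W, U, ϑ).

(1, -1, 1, 1)

M: e_1·(0) + e_2·(1) + e_3·(0) + e_4·(1) = 0
L: e_1·(2) + e_2·(2) + e_3·(1) + e_4·(-1) = 0
T: e_1·(-1) + e_2·(-2) + e_3·(-1) + e_4·(0) = 0
Solving this homogeneous linear system for the smallest-integer solution (first nonzero entry positive) gives (1, -1, 1, 1).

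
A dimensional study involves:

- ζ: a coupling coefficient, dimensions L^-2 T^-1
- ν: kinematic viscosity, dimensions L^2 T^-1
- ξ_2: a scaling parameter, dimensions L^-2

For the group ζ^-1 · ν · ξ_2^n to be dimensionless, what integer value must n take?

Balance the L exponent: (-2)·n from ξ_2, plus −(-2) + (2) = 4 from the rest, must sum to zero.
-2n + 4 = 0, so n = 2.

2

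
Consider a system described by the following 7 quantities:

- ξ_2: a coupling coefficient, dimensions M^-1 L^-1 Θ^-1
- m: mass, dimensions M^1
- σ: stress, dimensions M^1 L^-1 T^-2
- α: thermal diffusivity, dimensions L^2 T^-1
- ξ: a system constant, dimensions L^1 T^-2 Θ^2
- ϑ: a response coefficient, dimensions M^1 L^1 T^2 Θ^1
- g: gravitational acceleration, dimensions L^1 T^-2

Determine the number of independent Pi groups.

There are 7 variables and 4 base dimensions (M, L, T, Θ).
The dimension matrix has rank 4.
Independent dimensionless groups: 7 − 4 = 3.

3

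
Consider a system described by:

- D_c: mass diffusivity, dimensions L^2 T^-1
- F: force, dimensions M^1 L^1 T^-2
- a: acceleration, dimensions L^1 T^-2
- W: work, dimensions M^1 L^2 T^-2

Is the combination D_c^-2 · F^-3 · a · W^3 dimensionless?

Sum the exponent of each base dimension across the product:
  M: −2·[D_c]_M − 3·[F]_M + [a]_M + 3·[W]_M = −2·(0) − 3·(1) + (0) + 3·(1) = 0
  L: −2·[D_c]_L − 3·[F]_L + [a]_L + 3·[W]_L = −2·(2) − 3·(1) + (1) + 3·(2) = 0
  T: −2·[D_c]_T − 3·[F]_T + [a]_T + 3·[W]_T = −2·(-1) − 3·(-2) + (-2) + 3·(-2) = 0
  Θ: −2·[D_c]_Θ − 3·[F]_Θ + [a]_Θ + 3·[W]_Θ = −2·(0) − 3·(0) + (0) + 3·(0) = 0
All base exponents vanish — dimensionless.

yes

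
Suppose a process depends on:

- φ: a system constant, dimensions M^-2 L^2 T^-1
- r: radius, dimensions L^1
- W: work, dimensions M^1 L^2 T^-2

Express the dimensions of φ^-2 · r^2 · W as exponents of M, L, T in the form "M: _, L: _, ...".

Collect each base-dimension exponent across the product:
  M: −2·(-2) + 2·(0) + (1) = 5
  L: −2·(2) + 2·(1) + (2) = 0
  T: −2·(-1) + 2·(0) + (-2) = 0
So the dimensions are [M⁵].

M: 5, L: 0, T: 0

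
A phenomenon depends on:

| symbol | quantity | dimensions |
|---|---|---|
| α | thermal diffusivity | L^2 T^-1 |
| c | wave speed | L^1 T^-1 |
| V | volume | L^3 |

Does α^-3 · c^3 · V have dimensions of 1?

Sum the exponent of each base dimension across the product:
  M: −3·[α]_M + 3·[c]_M + [V]_M = −3·(0) + 3·(0) + (0) = 0
  L: −3·[α]_L + 3·[c]_L + [V]_L = −3·(2) + 3·(1) + (3) = 0
  T: −3·[α]_T + 3·[c]_T + [V]_T = −3·(-1) + 3·(-1) + (0) = 0
  Θ: −3·[α]_Θ + 3·[c]_Θ + [V]_Θ = −3·(0) + 3·(0) + (0) = 0
All base exponents vanish — dimensionless.

yes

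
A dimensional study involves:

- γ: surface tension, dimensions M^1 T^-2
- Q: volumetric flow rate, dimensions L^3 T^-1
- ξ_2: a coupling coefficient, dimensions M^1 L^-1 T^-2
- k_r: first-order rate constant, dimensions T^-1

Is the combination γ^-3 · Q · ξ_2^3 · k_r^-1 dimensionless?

yes

Sum the exponent of each base dimension across the product:
  M: −3·[γ]_M + [Q]_M + 3·[ξ_2]_M − [k_r]_M = −3·(1) + (0) + 3·(1) − (0) = 0
  L: −3·[γ]_L + [Q]_L + 3·[ξ_2]_L − [k_r]_L = −3·(0) + (3) + 3·(-1) − (0) = 0
  T: −3·[γ]_T + [Q]_T + 3·[ξ_2]_T − [k_r]_T = −3·(-2) + (-1) + 3·(-2) − (-1) = 0
All base exponents vanish — dimensionless.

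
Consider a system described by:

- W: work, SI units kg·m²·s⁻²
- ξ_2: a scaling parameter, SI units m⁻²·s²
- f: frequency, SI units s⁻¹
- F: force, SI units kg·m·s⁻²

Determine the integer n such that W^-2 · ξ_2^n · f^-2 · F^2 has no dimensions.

Balance the L exponent: (-2)·n from ξ_2, plus −2·(2) − 2·(0) + 2·(1) = -2 from the rest, must sum to zero.
-2n − 2 = 0, so n = -1.

-1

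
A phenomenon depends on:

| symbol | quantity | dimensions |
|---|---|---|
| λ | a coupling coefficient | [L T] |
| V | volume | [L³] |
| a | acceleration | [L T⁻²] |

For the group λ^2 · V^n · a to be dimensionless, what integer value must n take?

-1

Balance the L exponent: (3)·n from V, plus 2·(1) + (1) = 3 from the rest, must sum to zero.
3n + 3 = 0, so n = -1.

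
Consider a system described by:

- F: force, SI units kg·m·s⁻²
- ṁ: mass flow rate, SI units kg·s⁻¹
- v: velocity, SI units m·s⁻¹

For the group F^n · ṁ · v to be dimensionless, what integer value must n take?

Balance the M exponent: (1)·n from F, plus (1) + (0) = 1 from the rest, must sum to zero.
n + 1 = 0, so n = -1.

-1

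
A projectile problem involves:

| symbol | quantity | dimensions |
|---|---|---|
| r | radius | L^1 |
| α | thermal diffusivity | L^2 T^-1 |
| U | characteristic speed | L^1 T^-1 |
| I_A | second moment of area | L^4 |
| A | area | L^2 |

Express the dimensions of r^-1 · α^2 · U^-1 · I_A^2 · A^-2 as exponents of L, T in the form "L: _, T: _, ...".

Collect each base-dimension exponent across the product:
  L: −(1) + 2·(2) − (1) + 2·(4) − 2·(2) = 6
  T: −(0) + 2·(-1) − (-1) + 2·(0) − 2·(0) = -1
So the dimensions are [L⁶ T⁻¹].

L: 6, T: -1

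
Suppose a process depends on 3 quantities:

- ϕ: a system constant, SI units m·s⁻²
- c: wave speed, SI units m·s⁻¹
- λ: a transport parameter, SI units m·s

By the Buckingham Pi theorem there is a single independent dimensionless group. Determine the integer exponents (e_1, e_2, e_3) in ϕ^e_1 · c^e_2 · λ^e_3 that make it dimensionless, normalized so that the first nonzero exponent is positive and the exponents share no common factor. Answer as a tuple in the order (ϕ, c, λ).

L: e_1·(1) + e_2·(1) + e_3·(1) = 0
T: e_1·(-2) + e_2·(-1) + e_3·(1) = 0
Solving this homogeneous linear system for the smallest-integer solution (first nonzero entry positive) gives (2, -3, 1).

(2, -3, 1)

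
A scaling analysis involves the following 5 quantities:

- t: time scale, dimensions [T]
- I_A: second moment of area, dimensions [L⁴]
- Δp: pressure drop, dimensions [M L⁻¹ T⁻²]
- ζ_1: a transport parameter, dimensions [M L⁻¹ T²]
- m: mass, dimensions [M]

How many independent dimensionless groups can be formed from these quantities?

There are 5 variables and 3 base dimensions (M, L, T).
The dimension matrix has rank 3.
Independent dimensionless groups: 5 − 3 = 2.

2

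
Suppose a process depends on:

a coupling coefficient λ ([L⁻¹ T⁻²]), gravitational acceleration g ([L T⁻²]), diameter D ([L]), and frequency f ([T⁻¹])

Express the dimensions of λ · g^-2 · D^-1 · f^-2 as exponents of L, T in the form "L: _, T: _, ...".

L: -4, T: 4

Collect each base-dimension exponent across the product:
  L: (-1) − 2·(1) − (1) − 2·(0) = -4
  T: (-2) − 2·(-2) − (0) − 2·(-1) = 4
So the dimensions are [L⁻⁴ T⁴].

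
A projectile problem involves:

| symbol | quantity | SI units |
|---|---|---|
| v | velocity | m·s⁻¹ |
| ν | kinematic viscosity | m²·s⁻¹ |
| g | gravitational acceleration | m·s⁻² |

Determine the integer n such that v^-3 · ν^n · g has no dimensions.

Balance the L exponent: (2)·n from ν, plus −3·(1) + (1) = -2 from the rest, must sum to zero.
2n − 2 = 0, so n = 1.

1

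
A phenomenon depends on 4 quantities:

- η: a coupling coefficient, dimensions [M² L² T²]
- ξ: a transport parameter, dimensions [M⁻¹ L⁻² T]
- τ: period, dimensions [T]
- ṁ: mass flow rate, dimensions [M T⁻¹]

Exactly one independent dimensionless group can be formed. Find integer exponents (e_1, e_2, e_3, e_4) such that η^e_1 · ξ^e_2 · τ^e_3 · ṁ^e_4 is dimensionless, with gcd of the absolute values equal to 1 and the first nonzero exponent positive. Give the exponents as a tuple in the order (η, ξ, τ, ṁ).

M: e_1·(2) + e_2·(-1) + e_3·(0) + e_4·(1) = 0
L: e_1·(2) + e_2·(-2) + e_3·(0) + e_4·(0) = 0
T: e_1·(2) + e_2·(1) + e_3·(1) + e_4·(-1) = 0
Solving this homogeneous linear system for the smallest-integer solution (first nonzero entry positive) gives (1, 1, -4, -1).

(1, 1, -4, -1)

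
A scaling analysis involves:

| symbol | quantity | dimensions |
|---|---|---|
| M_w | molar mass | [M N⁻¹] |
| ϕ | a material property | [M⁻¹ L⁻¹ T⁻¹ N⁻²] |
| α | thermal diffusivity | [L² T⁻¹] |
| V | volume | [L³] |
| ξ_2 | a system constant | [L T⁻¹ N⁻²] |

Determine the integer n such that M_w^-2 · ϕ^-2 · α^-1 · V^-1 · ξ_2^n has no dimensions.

Balance the L exponent: (1)·n from ξ_2, plus −2·(0) − 2·(-1) − (2) − (3) = -3 from the rest, must sum to zero.
n − 3 = 0, so n = 3.

3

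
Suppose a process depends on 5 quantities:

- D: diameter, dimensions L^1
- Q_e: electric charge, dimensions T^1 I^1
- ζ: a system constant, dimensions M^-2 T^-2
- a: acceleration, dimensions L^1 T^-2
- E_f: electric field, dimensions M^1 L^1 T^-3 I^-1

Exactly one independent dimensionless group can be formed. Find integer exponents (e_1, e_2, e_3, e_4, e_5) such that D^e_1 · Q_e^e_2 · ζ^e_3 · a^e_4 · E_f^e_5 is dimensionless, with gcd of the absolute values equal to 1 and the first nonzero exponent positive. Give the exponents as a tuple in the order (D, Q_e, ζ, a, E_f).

M: e_1·(0) + e_2·(0) + e_3·(-2) + e_4·(0) + e_5·(1) = 0
L: e_1·(1) + e_2·(0) + e_3·(0) + e_4·(1) + e_5·(1) = 0
T: e_1·(0) + e_2·(1) + e_3·(-2) + e_4·(-2) + e_5·(-3) = 0
I: e_1·(0) + e_2·(1) + e_3·(0) + e_4·(0) + e_5·(-1) = 0
Solving this homogeneous linear system for the smallest-integer solution (first nonzero entry positive) gives (1, 2, 1, -3, 2).

(1, 2, 1, -3, 2)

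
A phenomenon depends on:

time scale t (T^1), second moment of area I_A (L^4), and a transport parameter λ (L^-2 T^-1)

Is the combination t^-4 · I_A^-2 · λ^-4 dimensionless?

yes

Sum the exponent of each base dimension across the product:
  L: −4·[t]_L − 2·[I_A]_L − 4·[λ]_L = −4·(0) − 2·(4) − 4·(-2) = 0
  T: −4·[t]_T − 2·[I_A]_T − 4·[λ]_T = −4·(1) − 2·(0) − 4·(-1) = 0
All base exponents vanish — dimensionless.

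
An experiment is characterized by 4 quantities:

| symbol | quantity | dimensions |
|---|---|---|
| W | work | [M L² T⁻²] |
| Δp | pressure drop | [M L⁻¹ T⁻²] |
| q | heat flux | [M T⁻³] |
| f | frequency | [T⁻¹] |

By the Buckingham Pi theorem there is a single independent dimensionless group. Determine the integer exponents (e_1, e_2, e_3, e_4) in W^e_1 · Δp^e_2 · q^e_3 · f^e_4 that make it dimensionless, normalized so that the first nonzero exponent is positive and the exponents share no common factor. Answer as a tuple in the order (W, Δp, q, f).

(1, 2, -3, 3)

M: e_1·(1) + e_2·(1) + e_3·(1) + e_4·(0) = 0
L: e_1·(2) + e_2·(-1) + e_3·(0) + e_4·(0) = 0
T: e_1·(-2) + e_2·(-2) + e_3·(-3) + e_4·(-1) = 0
Solving this homogeneous linear system for the smallest-integer solution (first nonzero entry positive) gives (1, 2, -3, 3).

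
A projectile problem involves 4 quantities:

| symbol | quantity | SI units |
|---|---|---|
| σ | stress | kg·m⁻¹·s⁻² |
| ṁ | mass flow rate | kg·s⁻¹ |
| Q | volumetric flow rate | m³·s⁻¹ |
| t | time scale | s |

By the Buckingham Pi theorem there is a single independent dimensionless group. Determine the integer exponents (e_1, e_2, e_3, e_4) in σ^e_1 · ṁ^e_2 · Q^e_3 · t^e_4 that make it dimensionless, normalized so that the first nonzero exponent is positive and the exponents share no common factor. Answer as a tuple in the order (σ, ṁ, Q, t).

M: e_1·(1) + e_2·(1) + e_3·(0) + e_4·(0) = 0
L: e_1·(-1) + e_2·(0) + e_3·(3) + e_4·(0) = 0
T: e_1·(-2) + e_2·(-1) + e_3·(-1) + e_4·(1) = 0
Solving this homogeneous linear system for the smallest-integer solution (first nonzero entry positive) gives (3, -3, 1, 4).

(3, -3, 1, 4)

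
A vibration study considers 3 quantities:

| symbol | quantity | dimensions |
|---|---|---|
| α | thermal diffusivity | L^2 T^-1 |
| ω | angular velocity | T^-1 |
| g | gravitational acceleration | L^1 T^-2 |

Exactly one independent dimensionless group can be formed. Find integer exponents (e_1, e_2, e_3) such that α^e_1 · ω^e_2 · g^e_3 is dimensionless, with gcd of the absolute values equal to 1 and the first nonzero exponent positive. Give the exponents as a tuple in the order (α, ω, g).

(1, 3, -2)

L: e_1·(2) + e_2·(0) + e_3·(1) = 0
T: e_1·(-1) + e_2·(-1) + e_3·(-2) = 0
Solving this homogeneous linear system for the smallest-integer solution (first nonzero entry positive) gives (1, 3, -2).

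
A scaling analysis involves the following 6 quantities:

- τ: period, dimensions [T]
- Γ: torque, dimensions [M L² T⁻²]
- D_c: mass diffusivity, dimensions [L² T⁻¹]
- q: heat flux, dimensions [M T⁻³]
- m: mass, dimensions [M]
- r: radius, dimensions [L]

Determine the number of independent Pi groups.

There are 6 variables and 3 base dimensions (M, L, T).
The dimension matrix has rank 3.
Independent dimensionless groups: 6 − 3 = 3.

3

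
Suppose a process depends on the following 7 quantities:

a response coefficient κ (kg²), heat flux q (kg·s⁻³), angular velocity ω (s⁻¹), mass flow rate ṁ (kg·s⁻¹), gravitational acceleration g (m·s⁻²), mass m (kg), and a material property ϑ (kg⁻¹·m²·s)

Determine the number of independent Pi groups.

4

There are 7 variables and 3 base dimensions (M, L, T).
The dimension matrix has rank 3.
Independent dimensionless groups: 7 − 3 = 4.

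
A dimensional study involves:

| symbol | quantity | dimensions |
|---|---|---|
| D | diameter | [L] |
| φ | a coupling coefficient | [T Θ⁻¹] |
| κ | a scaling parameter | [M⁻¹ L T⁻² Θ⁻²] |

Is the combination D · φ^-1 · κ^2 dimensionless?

no

Sum the exponent of each base dimension across the product:
  M: [D]_M − [φ]_M + 2·[κ]_M = (0) − (0) + 2·(-1) = -2
  L: [D]_L − [φ]_L + 2·[κ]_L = (1) − (0) + 2·(1) = 3
  T: [D]_T − [φ]_T + 2·[κ]_T = (0) − (1) + 2·(-2) = -5
  Θ: [D]_Θ − [φ]_Θ + 2·[κ]_Θ = (0) − (-1) + 2·(-2) = -3
Net dimensions [M⁻² L³ T⁻⁵ Θ⁻³] ≠ [1] — not dimensionless.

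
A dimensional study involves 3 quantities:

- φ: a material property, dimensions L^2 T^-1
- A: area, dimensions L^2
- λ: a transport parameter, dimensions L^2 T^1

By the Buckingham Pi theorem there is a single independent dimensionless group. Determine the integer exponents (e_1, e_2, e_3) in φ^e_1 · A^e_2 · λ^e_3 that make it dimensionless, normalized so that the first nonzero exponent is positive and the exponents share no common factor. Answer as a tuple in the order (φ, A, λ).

L: e_1·(2) + e_2·(2) + e_3·(2) = 0
T: e_1·(-1) + e_2·(0) + e_3·(1) = 0
Solving this homogeneous linear system for the smallest-integer solution (first nonzero entry positive) gives (1, -2, 1).

(1, -2, 1)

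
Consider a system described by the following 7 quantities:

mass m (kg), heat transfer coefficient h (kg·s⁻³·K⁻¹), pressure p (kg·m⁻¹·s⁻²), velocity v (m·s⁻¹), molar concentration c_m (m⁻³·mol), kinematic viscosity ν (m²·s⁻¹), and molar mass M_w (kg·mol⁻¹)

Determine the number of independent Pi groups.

2

There are 7 variables and 5 base dimensions (M, L, T, Θ, N).
The dimension matrix has rank 5.
Independent dimensionless groups: 7 − 5 = 2.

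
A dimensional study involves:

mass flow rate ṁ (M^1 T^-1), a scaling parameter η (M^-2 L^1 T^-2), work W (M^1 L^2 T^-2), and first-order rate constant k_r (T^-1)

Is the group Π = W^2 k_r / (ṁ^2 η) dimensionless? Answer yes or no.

Sum the exponent of each base dimension across the product:
  M: −2·[ṁ]_M − [η]_M + 2·[W]_M + [k_r]_M = −2·(1) − (-2) + 2·(1) + (0) = 2
  L: −2·[ṁ]_L − [η]_L + 2·[W]_L + [k_r]_L = −2·(0) − (1) + 2·(2) + (0) = 3
  T: −2·[ṁ]_T − [η]_T + 2·[W]_T + [k_r]_T = −2·(-1) − (-2) + 2·(-2) + (-1) = -1
Net dimensions [M² L³ T⁻¹] ≠ [1] — not dimensionless.

no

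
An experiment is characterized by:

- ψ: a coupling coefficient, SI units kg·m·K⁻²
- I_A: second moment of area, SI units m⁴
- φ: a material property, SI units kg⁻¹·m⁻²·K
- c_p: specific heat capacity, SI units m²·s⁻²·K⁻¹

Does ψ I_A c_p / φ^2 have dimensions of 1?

no

Sum the exponent of each base dimension across the product:
  M: [ψ]_M + [I_A]_M − 2·[φ]_M + [c_p]_M = (1) + (0) − 2·(-1) + (0) = 3
  L: [ψ]_L + [I_A]_L − 2·[φ]_L + [c_p]_L = (1) + (4) − 2·(-2) + (2) = 11
  T: [ψ]_T + [I_A]_T − 2·[φ]_T + [c_p]_T = (0) + (0) − 2·(0) + (-2) = -2
  Θ: [ψ]_Θ + [I_A]_Θ − 2·[φ]_Θ + [c_p]_Θ = (-2) + (0) − 2·(1) + (-1) = -5
Net dimensions [M³ L¹¹ T⁻² Θ⁻⁵] ≠ [1] — not dimensionless.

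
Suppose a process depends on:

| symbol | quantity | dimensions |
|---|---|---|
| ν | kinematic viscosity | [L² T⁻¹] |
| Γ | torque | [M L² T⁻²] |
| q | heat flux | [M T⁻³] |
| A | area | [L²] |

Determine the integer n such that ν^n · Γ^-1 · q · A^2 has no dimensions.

-1

Balance the L exponent: (2)·n from ν, plus −(2) + (0) + 2·(2) = 2 from the rest, must sum to zero.
2n + 2 = 0, so n = -1.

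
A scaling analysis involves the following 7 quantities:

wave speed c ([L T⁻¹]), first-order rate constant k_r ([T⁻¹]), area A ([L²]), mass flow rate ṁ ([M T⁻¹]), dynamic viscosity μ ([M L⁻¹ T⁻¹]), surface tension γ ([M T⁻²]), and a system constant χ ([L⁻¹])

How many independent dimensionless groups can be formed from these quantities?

4

There are 7 variables and 3 base dimensions (M, L, T).
The dimension matrix has rank 3.
Independent dimensionless groups: 7 − 3 = 4.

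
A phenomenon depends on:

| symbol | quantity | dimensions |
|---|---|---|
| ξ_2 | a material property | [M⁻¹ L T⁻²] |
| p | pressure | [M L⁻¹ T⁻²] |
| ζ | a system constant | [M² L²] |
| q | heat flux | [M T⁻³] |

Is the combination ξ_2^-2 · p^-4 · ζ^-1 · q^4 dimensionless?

Sum the exponent of each base dimension across the product:
  M: −2·[ξ_2]_M − 4·[p]_M − [ζ]_M + 4·[q]_M = −2·(-1) − 4·(1) − (2) + 4·(1) = 0
  L: −2·[ξ_2]_L − 4·[p]_L − [ζ]_L + 4·[q]_L = −2·(1) − 4·(-1) − (2) + 4·(0) = 0
  T: −2·[ξ_2]_T − 4·[p]_T − [ζ]_T + 4·[q]_T = −2·(-2) − 4·(-2) − (0) + 4·(-3) = 0
All base exponents vanish — dimensionless.

yes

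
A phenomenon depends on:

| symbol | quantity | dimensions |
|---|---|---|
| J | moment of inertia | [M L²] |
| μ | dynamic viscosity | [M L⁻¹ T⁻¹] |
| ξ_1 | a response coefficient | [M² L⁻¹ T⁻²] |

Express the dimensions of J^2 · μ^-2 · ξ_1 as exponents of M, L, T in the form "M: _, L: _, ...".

M: 2, L: 5, T: 0

Collect each base-dimension exponent across the product:
  M: 2·(1) − 2·(1) + (2) = 2
  L: 2·(2) − 2·(-1) + (-1) = 5
  T: 2·(0) − 2·(-1) + (-2) = 0
So the dimensions are [M² L⁵].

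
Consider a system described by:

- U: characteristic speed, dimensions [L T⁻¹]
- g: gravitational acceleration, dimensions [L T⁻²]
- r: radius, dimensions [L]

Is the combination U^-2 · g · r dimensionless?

Sum the exponent of each base dimension across the product:
  M: −2·[U]_M + [g]_M + [r]_M = −2·(0) + (0) + (0) = 0
  L: −2·[U]_L + [g]_L + [r]_L = −2·(1) + (1) + (1) = 0
  T: −2·[U]_T + [g]_T + [r]_T = −2·(-1) + (-2) + (0) = 0
  Θ: −2·[U]_Θ + [g]_Θ + [r]_Θ = −2·(0) + (0) + (0) = 0
All base exponents vanish — dimensionless.

yes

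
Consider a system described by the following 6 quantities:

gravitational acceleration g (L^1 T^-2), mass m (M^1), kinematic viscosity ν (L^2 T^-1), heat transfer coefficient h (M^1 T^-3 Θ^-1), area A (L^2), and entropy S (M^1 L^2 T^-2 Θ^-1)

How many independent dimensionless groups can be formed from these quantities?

There are 6 variables and 4 base dimensions (M, L, T, Θ).
The dimension matrix has rank 4.
Independent dimensionless groups: 6 − 4 = 2.

2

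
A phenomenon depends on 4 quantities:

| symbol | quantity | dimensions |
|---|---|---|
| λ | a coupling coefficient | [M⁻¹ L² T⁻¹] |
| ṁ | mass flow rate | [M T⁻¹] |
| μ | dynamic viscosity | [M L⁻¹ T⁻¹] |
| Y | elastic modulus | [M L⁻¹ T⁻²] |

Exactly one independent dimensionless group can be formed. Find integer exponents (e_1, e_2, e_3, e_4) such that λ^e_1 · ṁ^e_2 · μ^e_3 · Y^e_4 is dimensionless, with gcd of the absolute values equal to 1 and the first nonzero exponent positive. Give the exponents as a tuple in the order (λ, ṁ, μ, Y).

M: e_1·(-1) + e_2·(1) + e_3·(1) + e_4·(1) = 0
L: e_1·(2) + e_2·(0) + e_3·(-1) + e_4·(-1) = 0
T: e_1·(-1) + e_2·(-1) + e_3·(-1) + e_4·(-2) = 0
Solving this homogeneous linear system for the smallest-integer solution (first nonzero entry positive) gives (1, -1, 4, -2).

(1, -1, 4, -2)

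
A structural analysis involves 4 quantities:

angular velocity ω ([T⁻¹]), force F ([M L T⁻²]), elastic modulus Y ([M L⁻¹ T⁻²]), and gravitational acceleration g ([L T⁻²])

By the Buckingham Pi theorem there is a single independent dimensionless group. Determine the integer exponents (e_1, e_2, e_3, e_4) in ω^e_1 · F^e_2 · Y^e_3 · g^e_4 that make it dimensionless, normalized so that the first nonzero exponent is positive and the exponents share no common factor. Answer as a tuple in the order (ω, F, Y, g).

M: e_1·(0) + e_2·(1) + e_3·(1) + e_4·(0) = 0
L: e_1·(0) + e_2·(1) + e_3·(-1) + e_4·(1) = 0
T: e_1·(-1) + e_2·(-2) + e_3·(-2) + e_4·(-2) = 0
Solving this homogeneous linear system for the smallest-integer solution (first nonzero entry positive) gives (4, 1, -1, -2).

(4, 1, -1, -2)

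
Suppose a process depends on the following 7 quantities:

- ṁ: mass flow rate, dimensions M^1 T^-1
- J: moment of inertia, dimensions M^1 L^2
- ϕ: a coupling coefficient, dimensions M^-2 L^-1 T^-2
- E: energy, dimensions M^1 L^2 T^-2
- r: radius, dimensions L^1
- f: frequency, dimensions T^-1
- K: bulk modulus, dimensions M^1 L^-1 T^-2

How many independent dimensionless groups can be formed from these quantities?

4

There are 7 variables and 3 base dimensions (M, L, T).
The dimension matrix has rank 3.
Independent dimensionless groups: 7 − 3 = 4.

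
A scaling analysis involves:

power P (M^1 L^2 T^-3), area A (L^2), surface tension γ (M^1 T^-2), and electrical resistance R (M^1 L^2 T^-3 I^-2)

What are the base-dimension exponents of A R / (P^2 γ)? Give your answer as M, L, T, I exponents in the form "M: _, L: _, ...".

M: -2, L: 0, T: 5, I: -2

Collect each base-dimension exponent across the product:
  M: −2·(1) + (0) − (1) + (1) = -2
  L: −2·(2) + (2) − (0) + (2) = 0
  T: −2·(-3) + (0) − (-2) + (-3) = 5
  I: −2·(0) + (0) − (0) + (-2) = -2
So the dimensions are [M⁻² T⁵ I⁻²].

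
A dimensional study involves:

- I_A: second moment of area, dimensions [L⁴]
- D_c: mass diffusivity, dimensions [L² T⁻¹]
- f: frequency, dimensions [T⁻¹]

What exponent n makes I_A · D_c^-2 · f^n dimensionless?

Balance the T exponent: (-1)·n from f, plus (0) − 2·(-1) = 2 from the rest, must sum to zero.
−n + 2 = 0, so n = 2.

2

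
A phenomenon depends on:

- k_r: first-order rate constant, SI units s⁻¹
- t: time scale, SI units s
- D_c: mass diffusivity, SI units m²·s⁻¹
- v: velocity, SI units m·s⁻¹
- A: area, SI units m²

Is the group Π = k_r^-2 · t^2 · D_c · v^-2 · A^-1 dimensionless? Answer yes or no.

no

Sum the exponent of each base dimension across the product:
  L: −2·[k_r]_L + 2·[t]_L + [D_c]_L − 2·[v]_L − [A]_L = −2·(0) + 2·(0) + (2) − 2·(1) − (2) = -2
  T: −2·[k_r]_T + 2·[t]_T + [D_c]_T − 2·[v]_T − [A]_T = −2·(-1) + 2·(1) + (-1) − 2·(-1) − (0) = 5
Net dimensions [L⁻² T⁵] ≠ [1] — not dimensionless.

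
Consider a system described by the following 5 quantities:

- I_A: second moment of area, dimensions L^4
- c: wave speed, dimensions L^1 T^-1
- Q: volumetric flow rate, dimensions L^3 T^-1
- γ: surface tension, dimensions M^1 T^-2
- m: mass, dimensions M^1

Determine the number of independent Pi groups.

2

There are 5 variables and 3 base dimensions (M, L, T).
The dimension matrix has rank 3.
Independent dimensionless groups: 5 − 3 = 2.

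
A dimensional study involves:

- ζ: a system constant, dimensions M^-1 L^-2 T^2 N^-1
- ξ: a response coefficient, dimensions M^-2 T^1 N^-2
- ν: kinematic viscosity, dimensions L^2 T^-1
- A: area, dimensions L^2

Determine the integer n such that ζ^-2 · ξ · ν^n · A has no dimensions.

-3

Balance the L exponent: (2)·n from ν, plus −2·(-2) + (0) + (2) = 6 from the rest, must sum to zero.
2n + 6 = 0, so n = -3.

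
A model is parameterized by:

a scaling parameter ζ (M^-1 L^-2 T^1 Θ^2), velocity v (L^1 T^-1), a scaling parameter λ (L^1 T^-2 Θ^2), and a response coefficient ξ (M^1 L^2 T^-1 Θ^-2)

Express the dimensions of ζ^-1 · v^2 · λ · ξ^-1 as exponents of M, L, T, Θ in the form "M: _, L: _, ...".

M: 0, L: 3, T: -4, Θ: 2

Collect each base-dimension exponent across the product:
  M: −(-1) + 2·(0) + (0) − (1) = 0
  L: −(-2) + 2·(1) + (1) − (2) = 3
  T: −(1) + 2·(-1) + (-2) − (-1) = -4
  Θ: −(2) + 2·(0) + (2) − (-2) = 2
So the dimensions are [L³ T⁻⁴ Θ²].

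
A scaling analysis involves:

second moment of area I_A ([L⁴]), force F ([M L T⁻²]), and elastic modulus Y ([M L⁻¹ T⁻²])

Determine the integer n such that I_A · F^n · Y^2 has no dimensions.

Balance the M exponent: (1)·n from F, plus (0) + 2·(1) = 2 from the rest, must sum to zero.
n + 2 = 0, so n = -2.

-2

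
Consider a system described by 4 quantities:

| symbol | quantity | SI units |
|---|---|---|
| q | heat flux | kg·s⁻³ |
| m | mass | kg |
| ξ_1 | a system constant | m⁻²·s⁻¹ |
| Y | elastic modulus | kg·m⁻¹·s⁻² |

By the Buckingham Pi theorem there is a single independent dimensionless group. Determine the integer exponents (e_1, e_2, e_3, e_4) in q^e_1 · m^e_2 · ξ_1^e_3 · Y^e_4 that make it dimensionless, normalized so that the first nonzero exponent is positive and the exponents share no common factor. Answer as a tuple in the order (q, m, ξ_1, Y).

M: e_1·(1) + e_2·(1) + e_3·(0) + e_4·(1) = 0
L: e_1·(0) + e_2·(0) + e_3·(-2) + e_4·(-1) = 0
T: e_1·(-3) + e_2·(0) + e_3·(-1) + e_4·(-2) = 0
Solving this homogeneous linear system for the smallest-integer solution (first nonzero entry positive) gives (1, 1, 1, -2).

(1, 1, 1, -2)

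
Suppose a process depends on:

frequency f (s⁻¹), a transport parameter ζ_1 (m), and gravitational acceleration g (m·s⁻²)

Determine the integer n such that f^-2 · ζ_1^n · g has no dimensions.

Balance the L exponent: (1)·n from ζ_1, plus −2·(0) + (1) = 1 from the rest, must sum to zero.
n + 1 = 0, so n = -1.

-1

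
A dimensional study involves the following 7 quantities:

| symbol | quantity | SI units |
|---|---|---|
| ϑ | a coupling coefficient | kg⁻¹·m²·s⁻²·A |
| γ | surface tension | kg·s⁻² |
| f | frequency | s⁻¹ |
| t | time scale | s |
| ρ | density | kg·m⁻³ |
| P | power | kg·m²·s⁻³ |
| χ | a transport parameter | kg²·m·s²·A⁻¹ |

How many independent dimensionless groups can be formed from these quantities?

3

There are 7 variables and 4 base dimensions (M, L, T, I).
The dimension matrix has rank 4.
Independent dimensionless groups: 7 − 4 = 3.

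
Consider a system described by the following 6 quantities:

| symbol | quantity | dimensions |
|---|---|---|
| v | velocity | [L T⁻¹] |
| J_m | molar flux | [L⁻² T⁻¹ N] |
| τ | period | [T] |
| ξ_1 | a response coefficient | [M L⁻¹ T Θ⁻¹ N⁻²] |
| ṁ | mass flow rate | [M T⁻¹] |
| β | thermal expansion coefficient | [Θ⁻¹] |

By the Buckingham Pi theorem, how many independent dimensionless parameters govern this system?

1

There are 6 variables and 5 base dimensions (M, L, T, Θ, N).
The dimension matrix has rank 5.
Independent dimensionless groups: 6 − 5 = 1.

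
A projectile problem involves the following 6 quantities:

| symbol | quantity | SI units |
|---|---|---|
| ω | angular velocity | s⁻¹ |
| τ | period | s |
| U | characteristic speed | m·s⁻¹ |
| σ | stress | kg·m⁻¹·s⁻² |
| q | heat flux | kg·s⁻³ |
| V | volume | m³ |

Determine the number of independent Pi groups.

There are 6 variables and 3 base dimensions (M, L, T).
The dimension matrix has rank 3.
Independent dimensionless groups: 6 − 3 = 3.

3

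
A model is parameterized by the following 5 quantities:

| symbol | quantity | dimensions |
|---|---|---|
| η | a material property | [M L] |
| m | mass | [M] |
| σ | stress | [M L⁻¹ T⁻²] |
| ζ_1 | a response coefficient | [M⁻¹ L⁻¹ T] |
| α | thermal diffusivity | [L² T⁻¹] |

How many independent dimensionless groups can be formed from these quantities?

There are 5 variables and 3 base dimensions (M, L, T).
The dimension matrix has rank 3.
Independent dimensionless groups: 5 − 3 = 2.

2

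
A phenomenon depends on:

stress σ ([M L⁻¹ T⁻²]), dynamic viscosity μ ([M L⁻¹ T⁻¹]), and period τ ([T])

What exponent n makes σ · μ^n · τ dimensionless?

Balance the M exponent: (1)·n from μ, plus (1) + (0) = 1 from the rest, must sum to zero.
n + 1 = 0, so n = -1.

-1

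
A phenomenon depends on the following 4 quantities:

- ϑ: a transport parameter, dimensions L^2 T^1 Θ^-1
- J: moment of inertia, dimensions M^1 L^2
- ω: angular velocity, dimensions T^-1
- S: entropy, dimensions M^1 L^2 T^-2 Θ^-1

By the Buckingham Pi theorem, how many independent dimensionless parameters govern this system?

There are 4 variables and 4 base dimensions (M, L, T, Θ).
The dimension matrix has rank 4.
Independent dimensionless groups: 4 − 4 = 0.

0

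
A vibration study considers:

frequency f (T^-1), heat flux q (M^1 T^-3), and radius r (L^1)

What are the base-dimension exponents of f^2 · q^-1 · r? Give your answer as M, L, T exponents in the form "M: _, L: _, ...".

Collect each base-dimension exponent across the product:
  M: 2·(0) − (1) + (0) = -1
  L: 2·(0) − (0) + (1) = 1
  T: 2·(-1) − (-3) + (0) = 1
So the dimensions are [M⁻¹ L T].

M: -1, L: 1, T: 1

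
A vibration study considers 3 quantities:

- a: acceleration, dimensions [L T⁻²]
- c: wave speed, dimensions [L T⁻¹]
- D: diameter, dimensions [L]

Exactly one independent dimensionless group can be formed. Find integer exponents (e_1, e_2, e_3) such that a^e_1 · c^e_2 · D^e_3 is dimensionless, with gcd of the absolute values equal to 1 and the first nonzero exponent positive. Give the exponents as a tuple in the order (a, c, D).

(1, -2, 1)

L: e_1·(1) + e_2·(1) + e_3·(1) = 0
T: e_1·(-2) + e_2·(-1) + e_3·(0) = 0
Solving this homogeneous linear system for the smallest-integer solution (first nonzero entry positive) gives (1, -2, 1).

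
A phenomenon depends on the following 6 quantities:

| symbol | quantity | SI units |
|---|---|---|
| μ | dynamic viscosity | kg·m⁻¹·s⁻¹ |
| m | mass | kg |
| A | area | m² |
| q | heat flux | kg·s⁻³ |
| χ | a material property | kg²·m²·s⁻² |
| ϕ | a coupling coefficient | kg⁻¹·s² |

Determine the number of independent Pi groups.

There are 6 variables and 3 base dimensions (M, L, T).
The dimension matrix has rank 3.
Independent dimensionless groups: 6 − 3 = 3.

3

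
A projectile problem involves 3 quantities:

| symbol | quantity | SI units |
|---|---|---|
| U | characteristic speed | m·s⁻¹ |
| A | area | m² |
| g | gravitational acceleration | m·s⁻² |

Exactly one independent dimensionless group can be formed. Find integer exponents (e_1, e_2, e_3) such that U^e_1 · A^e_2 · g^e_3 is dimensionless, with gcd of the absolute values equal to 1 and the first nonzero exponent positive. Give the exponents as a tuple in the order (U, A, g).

(4, -1, -2)

L: e_1·(1) + e_2·(2) + e_3·(1) = 0
T: e_1·(-1) + e_2·(0) + e_3·(-2) = 0
Solving this homogeneous linear system for the smallest-integer solution (first nonzero entry positive) gives (4, -1, -2).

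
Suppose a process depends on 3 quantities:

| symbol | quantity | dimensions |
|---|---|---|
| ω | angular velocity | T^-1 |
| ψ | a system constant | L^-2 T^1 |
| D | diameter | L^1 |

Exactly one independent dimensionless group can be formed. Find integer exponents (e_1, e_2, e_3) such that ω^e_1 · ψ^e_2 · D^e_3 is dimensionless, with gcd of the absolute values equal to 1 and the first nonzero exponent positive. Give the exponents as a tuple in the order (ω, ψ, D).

L: e_1·(0) + e_2·(-2) + e_3·(1) = 0
T: e_1·(-1) + e_2·(1) + e_3·(0) = 0
Solving this homogeneous linear system for the smallest-integer solution (first nonzero entry positive) gives (1, 1, 2).

(1, 1, 2)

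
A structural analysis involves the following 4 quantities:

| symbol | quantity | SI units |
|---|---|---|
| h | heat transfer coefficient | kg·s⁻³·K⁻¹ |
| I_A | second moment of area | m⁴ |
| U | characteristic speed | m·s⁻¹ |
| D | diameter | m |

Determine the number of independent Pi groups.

There are 4 variables and 4 base dimensions (M, L, T, Θ).
The dimension matrix has rank 3 (less than 4: the dimension vectors are linearly dependent).
Independent dimensionless groups: 4 − 3 = 1.

1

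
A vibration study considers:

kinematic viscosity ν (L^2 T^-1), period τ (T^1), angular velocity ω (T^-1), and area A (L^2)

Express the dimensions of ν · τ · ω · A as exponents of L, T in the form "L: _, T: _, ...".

L: 4, T: -1

Collect each base-dimension exponent across the product:
  L: (2) + (0) + (0) + (2) = 4
  T: (-1) + (1) + (-1) + (0) = -1
So the dimensions are [L⁴ T⁻¹].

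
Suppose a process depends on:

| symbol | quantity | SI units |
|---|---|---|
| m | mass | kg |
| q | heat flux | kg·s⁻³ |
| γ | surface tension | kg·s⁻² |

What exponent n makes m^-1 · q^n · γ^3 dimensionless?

-2

Balance the M exponent: (1)·n from q, plus −(1) + 3·(1) = 2 from the rest, must sum to zero.
n + 2 = 0, so n = -2.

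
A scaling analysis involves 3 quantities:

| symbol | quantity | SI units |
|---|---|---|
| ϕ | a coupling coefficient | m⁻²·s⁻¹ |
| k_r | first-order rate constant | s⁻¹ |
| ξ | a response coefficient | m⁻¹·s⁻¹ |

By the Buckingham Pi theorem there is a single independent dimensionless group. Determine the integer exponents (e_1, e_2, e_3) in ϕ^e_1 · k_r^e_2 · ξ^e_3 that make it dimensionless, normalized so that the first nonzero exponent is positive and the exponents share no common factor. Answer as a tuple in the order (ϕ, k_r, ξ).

L: e_1·(-2) + e_2·(0) + e_3·(-1) = 0
T: e_1·(-1) + e_2·(-1) + e_3·(-1) = 0
Solving this homogeneous linear system for the smallest-integer solution (first nonzero entry positive) gives (1, 1, -2).

(1, 1, -2)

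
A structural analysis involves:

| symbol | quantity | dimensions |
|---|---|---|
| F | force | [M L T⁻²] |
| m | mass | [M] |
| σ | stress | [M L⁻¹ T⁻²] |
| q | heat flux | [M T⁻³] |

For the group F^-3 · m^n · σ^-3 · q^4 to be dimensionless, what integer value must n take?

2

Balance the M exponent: (1)·n from m, plus −3·(1) − 3·(1) + 4·(1) = -2 from the rest, must sum to zero.
n − 2 = 0, so n = 2.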